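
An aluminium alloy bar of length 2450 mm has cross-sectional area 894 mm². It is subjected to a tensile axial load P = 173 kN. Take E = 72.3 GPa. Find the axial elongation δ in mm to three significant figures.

δ_mech = NL/(AE) = 173000·2450/(894·72300) = 6.557 mm.

6.56 mm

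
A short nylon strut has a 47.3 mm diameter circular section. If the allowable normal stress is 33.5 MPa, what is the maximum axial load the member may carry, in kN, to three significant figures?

A = 1757 mm².
P_max = σ_allow · A = 33.5 · 1757 = 58860 N = 58.86 kN.

58.9 kN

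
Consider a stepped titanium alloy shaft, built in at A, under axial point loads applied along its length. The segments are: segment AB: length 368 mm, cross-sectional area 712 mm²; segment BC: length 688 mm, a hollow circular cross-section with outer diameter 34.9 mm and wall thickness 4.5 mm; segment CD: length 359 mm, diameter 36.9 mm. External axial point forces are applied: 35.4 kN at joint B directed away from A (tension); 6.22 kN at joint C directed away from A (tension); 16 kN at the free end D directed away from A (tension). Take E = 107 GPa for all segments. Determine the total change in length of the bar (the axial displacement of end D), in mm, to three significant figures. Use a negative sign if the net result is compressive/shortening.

Internal axial forces (sectioning from the free end, tension +): N_CD = 16 kN, N_BC = 22.22 kN, N_AB = 57.62 kN.
A_BC = 429.8 mm².
A_CD = 1069 mm².
δ_AB = 57620·368/(712·107000) = 0.2783 mm
δ_BC = 22220·688/(429.8·107000) = 0.3324 mm
δ_CD = 16000·359/(1069·107000) = 0.0502 mm
δ = Σδ_i = 0.661 mm.

0.661 mm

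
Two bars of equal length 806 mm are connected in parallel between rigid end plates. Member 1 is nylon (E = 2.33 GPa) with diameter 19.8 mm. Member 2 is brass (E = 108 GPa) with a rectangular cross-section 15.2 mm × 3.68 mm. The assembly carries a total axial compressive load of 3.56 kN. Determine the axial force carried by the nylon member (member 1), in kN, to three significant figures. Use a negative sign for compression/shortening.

-0.378 kN

A_1 = 307.9 mm².
A_2 = 55.94 mm².
Equal strain + equilibrium ⇒ each member carries load in proportion to AE: A₁E₁ = 717400 N, A₂E₂ = 6041000 N, ΣAE = 6759000 N.
F₁ = P·A₁E₁/ΣAE = -3560·717400/6759000 = -377.9 N.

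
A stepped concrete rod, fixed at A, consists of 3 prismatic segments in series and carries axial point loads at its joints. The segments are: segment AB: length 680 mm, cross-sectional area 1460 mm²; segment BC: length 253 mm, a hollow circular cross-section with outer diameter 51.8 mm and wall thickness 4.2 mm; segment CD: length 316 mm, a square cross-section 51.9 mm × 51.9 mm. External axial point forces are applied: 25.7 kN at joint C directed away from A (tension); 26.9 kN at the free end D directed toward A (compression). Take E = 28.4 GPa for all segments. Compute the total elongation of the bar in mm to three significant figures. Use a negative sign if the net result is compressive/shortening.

Internal axial forces (sectioning from the free end, tension +): N_CD = -26.9 kN, N_BC = -1.2 kN, N_AB = -1.2 kN.
A_BC = 628.1 mm².
A_CD = 2694 mm².
δ_AB = -1200·680/(1460·28400) = -0.01968 mm
δ_BC = -1200·253/(628.1·28400) = -0.01702 mm
δ_CD = -26900·316/(2694·28400) = -0.1111 mm
δ = Σδ_i = -0.1478 mm.

-0.148 mm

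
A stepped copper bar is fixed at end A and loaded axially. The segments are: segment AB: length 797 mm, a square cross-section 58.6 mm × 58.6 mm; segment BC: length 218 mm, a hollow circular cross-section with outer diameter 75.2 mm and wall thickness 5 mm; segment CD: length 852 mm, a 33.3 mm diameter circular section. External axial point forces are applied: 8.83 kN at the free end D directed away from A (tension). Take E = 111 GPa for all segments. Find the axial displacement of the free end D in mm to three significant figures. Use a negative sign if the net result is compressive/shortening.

0.112 mm

Internal axial forces (sectioning from the free end, tension +): N_CD = 8.83 kN, N_BC = 8.83 kN, N_AB = 8.83 kN.
A_AB = 3434 mm².
A_BC = 1103 mm².
A_CD = 870.9 mm².
δ_AB = 8830·797/(3434·111000) = 0.01846 mm
δ_BC = 8830·218/(1103·111000) = 0.01573 mm
δ_CD = 8830·852/(870.9·111000) = 0.07782 mm
δ = Σδ_i = 0.112 mm.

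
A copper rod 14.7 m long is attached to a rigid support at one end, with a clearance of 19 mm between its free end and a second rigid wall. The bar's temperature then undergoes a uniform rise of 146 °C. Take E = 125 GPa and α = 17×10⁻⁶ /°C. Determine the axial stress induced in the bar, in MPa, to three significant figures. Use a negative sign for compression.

-149 MPa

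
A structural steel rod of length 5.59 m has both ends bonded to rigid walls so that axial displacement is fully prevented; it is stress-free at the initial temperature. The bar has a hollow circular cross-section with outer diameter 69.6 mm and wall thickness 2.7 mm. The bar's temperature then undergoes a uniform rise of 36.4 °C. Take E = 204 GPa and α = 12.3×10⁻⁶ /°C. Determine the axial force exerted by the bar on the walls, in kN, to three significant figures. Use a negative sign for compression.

-51.8 kN

Free thermal expansion αLΔT = 12.3e-6 · 5590 · 36.4 = 2.503 mm.
The walls impose strain ε = −(2.503)/5590 = -4.4772e-04; σ = Eε = 204000 · -4.4772e-04 = -91.33 MPa.
Wall reaction R = σ·A = -91.33·567.5 = -51830 N = -51.83 kN.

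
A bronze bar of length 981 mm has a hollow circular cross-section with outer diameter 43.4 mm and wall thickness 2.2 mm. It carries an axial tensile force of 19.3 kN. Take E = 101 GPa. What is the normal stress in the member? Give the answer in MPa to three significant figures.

67.8 MPa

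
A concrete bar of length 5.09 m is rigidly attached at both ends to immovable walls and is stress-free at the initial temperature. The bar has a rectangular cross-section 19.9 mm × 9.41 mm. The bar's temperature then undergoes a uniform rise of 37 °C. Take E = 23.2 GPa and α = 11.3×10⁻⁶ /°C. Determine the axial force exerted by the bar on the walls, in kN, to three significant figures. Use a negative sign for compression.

-1.82 kN

Free thermal expansion αLΔT = 11.3e-6 · 5090 · 37 = 2.128 mm.
The walls impose strain ε = −(2.128)/5090 = -4.1810e-04; σ = Eε = 23200 · -4.1810e-04 = -9.7 MPa.
Wall reaction R = σ·A = -9.7·187.3 = -1816 N = -1.816 kN.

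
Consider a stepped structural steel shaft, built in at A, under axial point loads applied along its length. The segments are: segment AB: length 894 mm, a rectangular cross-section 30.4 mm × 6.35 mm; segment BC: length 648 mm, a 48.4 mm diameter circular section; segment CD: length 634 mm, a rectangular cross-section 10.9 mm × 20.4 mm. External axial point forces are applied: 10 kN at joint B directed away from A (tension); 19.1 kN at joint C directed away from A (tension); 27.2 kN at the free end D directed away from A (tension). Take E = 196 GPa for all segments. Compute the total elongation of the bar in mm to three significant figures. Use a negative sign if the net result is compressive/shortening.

1.81 mm

Internal axial forces (sectioning from the free end, tension +): N_CD = 27.2 kN, N_BC = 46.3 kN, N_AB = 56.3 kN.
A_AB = 193 mm².
A_BC = 1840 mm².
A_CD = 222.4 mm².
δ_AB = 56300·894/(193·196000) = 1.33 mm
δ_BC = 46300·648/(1840·196000) = 0.0832 mm
δ_CD = 27200·634/(222.4·196000) = 0.3957 mm
δ = Σδ_i = 1.809 mm.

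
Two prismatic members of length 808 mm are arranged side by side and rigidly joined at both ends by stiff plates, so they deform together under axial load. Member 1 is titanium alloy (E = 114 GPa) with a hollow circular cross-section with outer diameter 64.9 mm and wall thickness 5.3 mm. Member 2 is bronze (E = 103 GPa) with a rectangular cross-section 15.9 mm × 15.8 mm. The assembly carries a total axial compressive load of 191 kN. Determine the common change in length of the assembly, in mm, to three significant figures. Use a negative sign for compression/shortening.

A_1 = 992.4 mm².
A_2 = 251.2 mm².
Equal strain + equilibrium ⇒ each member carries load in proportion to AE: A₁E₁ = 113100000 N, A₂E₂ = 25880000 N, ΣAE = 139000000 N.
δ = PL/ΣAE = -191000·808/139000000 = -1.11 mm.

-1.11 mm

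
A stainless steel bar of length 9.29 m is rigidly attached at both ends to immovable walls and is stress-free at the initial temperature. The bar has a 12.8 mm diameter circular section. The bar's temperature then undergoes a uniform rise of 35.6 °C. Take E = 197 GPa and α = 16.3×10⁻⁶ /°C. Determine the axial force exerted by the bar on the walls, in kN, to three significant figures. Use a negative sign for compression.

-14.7 kN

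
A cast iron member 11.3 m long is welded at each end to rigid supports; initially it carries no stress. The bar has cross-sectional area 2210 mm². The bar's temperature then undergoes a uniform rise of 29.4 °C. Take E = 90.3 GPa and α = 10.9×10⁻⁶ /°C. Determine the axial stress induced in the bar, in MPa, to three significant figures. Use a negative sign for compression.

Free thermal expansion αLΔT = 10.9e-6 · 11300 · 29.4 = 3.621 mm.
The walls impose strain ε = −(3.621)/11300 = -3.2046e-04; σ = Eε = 90300 · -3.2046e-04 = -28.94 MPa.

-28.9 MPa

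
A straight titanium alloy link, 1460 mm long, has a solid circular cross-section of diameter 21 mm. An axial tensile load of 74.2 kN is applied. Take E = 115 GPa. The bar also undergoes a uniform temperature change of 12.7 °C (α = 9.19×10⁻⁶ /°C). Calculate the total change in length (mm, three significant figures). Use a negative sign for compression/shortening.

A = 346.4 mm².
δ_mech = NL/(AE) = 74200·1460/(346.4·115000) = 2.72 mm.
δ_thermal = αLΔT = 9.19e-6·1460·12.7 = 0.1704 mm.
δ = δ_mech + δ_thermal = 2.89 mm.

2.89 mm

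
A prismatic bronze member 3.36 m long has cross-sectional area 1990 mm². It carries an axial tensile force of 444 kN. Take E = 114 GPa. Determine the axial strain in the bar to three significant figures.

0.00196

σ = N/A = 223.1 MPa; ε = σ/E = 223.1/114000 = 1.957e-03.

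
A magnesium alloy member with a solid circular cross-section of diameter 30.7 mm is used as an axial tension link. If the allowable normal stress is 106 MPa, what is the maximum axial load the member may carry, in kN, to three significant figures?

78.5 kN

A = 740.2 mm².
P_max = σ_allow · A = 106 · 740.2 = 78460 N = 78.46 kN.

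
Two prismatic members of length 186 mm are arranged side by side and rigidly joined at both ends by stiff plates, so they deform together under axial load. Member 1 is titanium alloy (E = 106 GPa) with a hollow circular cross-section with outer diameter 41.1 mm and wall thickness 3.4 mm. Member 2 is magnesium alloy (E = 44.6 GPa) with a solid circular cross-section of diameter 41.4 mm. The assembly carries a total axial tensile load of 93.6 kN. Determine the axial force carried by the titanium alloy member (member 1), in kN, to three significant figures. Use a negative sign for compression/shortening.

A_1 = 402.7 mm².
A_2 = 1346 mm².
Equal strain + equilibrium ⇒ each member carries load in proportion to AE: A₁E₁ = 42690000 N, A₂E₂ = 60040000 N, ΣAE = 102700000 N.
F₁ = P·A₁E₁/ΣAE = 93600·42690000/102700000 = 38890 N.

38.9 kN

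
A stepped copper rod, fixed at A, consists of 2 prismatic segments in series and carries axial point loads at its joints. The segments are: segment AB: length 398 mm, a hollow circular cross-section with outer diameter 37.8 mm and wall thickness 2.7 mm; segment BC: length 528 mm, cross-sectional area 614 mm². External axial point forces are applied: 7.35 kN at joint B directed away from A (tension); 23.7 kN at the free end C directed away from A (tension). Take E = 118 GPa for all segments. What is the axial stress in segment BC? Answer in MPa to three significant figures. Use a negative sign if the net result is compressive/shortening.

38.6 MPa

Internal axial forces (sectioning from the free end, tension +): N_BC = 23.7 kN, N_AB = 31.05 kN.
σ_BC = N_BC/A_BC = 23700/614 = 38.6 MPa.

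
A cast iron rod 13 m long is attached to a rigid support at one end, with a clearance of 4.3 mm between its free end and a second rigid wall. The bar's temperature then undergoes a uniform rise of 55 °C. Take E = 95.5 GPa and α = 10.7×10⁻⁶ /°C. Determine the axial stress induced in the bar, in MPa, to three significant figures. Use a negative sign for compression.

-24.6 MPa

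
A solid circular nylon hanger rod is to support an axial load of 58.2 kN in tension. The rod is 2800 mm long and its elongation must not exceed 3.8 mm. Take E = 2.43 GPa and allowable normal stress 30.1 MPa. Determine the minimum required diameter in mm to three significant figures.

150 mm

Required area A ≥ P/σ_allow = 58200/30.1 = 1934 mm².
For a solid circular section, d ≥ √(4A/π) = 49.62 mm.
Elongation limit: A ≥ PL/(Eδ_allow) = 58200·2800/(2430·3.8) = 17650 mm² ⇒ d ≥ 149.9 mm.
The elongation limit governs.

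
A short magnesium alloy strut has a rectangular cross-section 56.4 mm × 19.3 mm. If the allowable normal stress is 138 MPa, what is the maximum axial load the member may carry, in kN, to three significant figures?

150 kN

A = 1089 mm².
P_max = σ_allow · A = 138 · 1089 = 150200 N = 150.2 kN.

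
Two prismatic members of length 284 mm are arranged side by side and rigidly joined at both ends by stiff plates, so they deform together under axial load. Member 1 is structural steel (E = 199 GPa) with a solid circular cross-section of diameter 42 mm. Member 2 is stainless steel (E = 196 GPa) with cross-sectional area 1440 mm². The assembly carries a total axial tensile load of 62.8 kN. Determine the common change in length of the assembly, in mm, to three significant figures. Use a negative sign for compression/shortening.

A_1 = 1385 mm².
Equal strain + equilibrium ⇒ each member carries load in proportion to AE: A₁E₁ = 275700000 N, A₂E₂ = 282200000 N, ΣAE = 557900000 N.
δ = PL/ΣAE = 62800·284/557900000 = 0.03197 mm.

0.0320 mm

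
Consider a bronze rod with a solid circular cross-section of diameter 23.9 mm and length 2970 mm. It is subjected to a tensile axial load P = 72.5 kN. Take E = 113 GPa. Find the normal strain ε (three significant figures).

A = 448.6 mm².
σ = N/A = 161.6 MPa; ε = σ/E = 161.6/113000 = 1.430e-03.

0.00143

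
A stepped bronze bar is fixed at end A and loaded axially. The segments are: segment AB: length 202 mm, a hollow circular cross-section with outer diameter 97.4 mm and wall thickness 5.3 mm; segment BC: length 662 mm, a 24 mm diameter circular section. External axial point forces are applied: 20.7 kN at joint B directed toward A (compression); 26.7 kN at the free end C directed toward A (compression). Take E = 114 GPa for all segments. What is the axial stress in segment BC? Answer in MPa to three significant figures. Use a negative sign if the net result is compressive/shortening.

Internal axial forces (sectioning from the free end, tension +): N_BC = -26.7 kN, N_AB = -47.4 kN.
A_BC = 452.4 mm².
σ_BC = N_BC/A_BC = -26700/452.4 = -59.02 MPa.

-59.0 MPa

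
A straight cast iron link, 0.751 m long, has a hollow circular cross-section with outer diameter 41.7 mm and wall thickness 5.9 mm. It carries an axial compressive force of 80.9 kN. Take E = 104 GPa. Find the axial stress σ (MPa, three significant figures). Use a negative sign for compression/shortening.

-122 MPa

A = 663.6 mm².
σ = N/A = -80900/663.6 = -121.9 MPa.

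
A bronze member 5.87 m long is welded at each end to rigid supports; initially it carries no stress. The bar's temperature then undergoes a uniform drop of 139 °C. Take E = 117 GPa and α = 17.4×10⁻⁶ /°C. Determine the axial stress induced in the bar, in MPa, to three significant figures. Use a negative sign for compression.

Free thermal expansion αLΔT = 17.4e-6 · 5870 · -139 = -14.2 mm.
The walls impose strain ε = −(-14.2)/5870 = 2.4186e-03; σ = Eε = 117000 · 2.4186e-03 = 283 MPa.

283 MPa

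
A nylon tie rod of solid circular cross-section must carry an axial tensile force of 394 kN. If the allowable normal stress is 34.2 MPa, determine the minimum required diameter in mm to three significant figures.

121 mm

Required area A ≥ P/σ_allow = 394000/34.2 = 11520 mm².
For a solid circular section, d ≥ √(4A/π) = 121.1 mm.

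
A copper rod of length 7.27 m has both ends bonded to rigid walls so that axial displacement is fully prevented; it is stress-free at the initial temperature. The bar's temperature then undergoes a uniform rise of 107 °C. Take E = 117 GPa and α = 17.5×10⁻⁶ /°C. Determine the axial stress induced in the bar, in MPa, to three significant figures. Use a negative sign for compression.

Free thermal expansion αLΔT = 17.5e-6 · 7270 · 107 = 13.61 mm.
The walls impose strain ε = −(13.61)/7270 = -1.8725e-03; σ = Eε = 117000 · -1.8725e-03 = -219.1 MPa.

-219 MPa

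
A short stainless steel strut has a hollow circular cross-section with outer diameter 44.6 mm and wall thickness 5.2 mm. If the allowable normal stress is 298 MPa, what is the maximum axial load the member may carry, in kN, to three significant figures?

192 kN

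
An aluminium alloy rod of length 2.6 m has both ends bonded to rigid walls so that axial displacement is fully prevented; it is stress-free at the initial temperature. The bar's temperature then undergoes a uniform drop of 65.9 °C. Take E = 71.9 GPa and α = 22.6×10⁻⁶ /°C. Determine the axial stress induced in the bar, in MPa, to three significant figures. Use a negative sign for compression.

Free thermal expansion αLΔT = 22.6e-6 · 2600 · -65.9 = -3.872 mm.
The walls impose strain ε = −(-3.872)/2600 = 1.4893e-03; σ = Eε = 71900 · 1.4893e-03 = 107.1 MPa.

107 MPa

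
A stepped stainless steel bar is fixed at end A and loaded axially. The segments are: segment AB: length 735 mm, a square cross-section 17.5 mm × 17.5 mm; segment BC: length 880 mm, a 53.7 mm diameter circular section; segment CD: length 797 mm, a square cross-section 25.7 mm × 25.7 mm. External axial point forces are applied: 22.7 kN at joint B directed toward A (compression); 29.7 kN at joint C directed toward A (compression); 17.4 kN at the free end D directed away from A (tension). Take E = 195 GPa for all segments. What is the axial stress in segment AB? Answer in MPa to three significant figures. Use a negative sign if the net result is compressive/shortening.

-114 MPa

Internal axial forces (sectioning from the free end, tension +): N_CD = 17.4 kN, N_BC = -12.3 kN, N_AB = -35 kN.
A_AB = 306.2 mm².
σ_AB = N_AB/A_AB = -35000/306.2 = -114.3 MPa.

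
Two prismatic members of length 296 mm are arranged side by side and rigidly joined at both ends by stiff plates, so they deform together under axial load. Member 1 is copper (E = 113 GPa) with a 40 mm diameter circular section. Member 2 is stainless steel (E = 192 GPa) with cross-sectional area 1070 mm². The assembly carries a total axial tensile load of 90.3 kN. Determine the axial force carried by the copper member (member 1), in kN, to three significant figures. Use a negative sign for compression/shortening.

36.9 kN

A_1 = 1257 mm².
Equal strain + equilibrium ⇒ each member carries load in proportion to AE: A₁E₁ = 142000000 N, A₂E₂ = 205400000 N, ΣAE = 347400000 N.
F₁ = P·A₁E₁/ΣAE = 90300·142000000/347400000 = 36910 N.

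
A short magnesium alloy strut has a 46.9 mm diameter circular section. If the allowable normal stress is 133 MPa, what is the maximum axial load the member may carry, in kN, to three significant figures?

A = 1728 mm².
P_max = σ_allow · A = 133 · 1728 = 229800 N = 229.8 kN.

230 kN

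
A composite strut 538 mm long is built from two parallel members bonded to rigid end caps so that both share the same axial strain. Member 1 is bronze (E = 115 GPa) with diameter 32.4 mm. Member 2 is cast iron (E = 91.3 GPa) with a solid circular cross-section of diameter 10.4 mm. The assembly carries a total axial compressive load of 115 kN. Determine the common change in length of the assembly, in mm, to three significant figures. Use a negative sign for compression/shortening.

A_1 = 824.5 mm².
A_2 = 84.95 mm².
Equal strain + equilibrium ⇒ each member carries load in proportion to AE: A₁E₁ = 94820000 N, A₂E₂ = 7756000 N, ΣAE = 102600000 N.
δ = PL/ΣAE = -115000·538/102600000 = -0.6032 mm.

-0.603 mm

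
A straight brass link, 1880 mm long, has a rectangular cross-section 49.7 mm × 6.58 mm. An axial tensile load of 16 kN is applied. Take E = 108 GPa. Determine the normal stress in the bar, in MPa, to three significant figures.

48.9 MPa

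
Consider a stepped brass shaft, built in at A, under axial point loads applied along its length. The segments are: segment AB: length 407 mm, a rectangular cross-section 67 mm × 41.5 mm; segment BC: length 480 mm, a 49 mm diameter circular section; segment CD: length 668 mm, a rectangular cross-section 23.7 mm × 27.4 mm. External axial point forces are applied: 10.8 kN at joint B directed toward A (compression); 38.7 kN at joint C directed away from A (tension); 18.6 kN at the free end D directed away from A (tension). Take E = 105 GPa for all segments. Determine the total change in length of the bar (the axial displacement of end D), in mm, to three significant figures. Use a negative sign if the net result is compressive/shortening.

Internal axial forces (sectioning from the free end, tension +): N_CD = 18.6 kN, N_BC = 57.3 kN, N_AB = 46.5 kN.
A_AB = 2780 mm².
A_BC = 1886 mm².
A_CD = 649.4 mm².
δ_AB = 46500·407/(2780·105000) = 0.06482 mm
δ_BC = 57300·480/(1886·105000) = 0.1389 mm
δ_CD = 18600·668/(649.4·105000) = 0.1822 mm
δ = Σδ_i = 0.386 mm.

0.386 mm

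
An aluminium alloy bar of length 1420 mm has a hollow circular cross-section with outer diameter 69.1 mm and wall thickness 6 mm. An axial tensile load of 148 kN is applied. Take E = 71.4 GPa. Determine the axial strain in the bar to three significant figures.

0.00174

A = 1189 mm².
σ = N/A = 124.4 MPa; ε = σ/E = 124.4/71400 = 1.743e-03.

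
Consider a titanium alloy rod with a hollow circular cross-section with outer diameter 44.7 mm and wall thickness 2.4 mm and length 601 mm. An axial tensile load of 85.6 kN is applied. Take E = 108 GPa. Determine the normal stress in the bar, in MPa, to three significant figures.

268 MPa

A = 318.9 mm².
σ = N/A = 85600/318.9 = 268.4 MPa.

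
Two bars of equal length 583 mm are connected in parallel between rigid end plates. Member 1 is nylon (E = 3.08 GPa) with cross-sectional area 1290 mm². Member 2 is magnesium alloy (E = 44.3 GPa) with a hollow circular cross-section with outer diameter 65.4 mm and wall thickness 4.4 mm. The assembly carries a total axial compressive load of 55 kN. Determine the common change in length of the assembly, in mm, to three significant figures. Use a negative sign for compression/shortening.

-0.776 mm

A_2 = 843.2 mm².
Equal strain + equilibrium ⇒ each member carries load in proportion to AE: A₁E₁ = 3973000 N, A₂E₂ = 37350000 N, ΣAE = 41330000 N.
δ = PL/ΣAE = -55000·583/41330000 = -0.7759 mm.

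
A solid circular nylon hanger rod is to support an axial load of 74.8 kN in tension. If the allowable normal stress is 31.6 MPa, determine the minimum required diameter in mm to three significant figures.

Required area A ≥ P/σ_allow = 74800/31.6 = 2367 mm².
For a solid circular section, d ≥ √(4A/π) = 54.9 mm.

54.9 mm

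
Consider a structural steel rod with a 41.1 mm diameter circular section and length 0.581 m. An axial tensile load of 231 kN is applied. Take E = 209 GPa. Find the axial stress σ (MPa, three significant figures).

174 MPa

A = 1327 mm².
σ = N/A = 231000/1327 = 174.1 MPa.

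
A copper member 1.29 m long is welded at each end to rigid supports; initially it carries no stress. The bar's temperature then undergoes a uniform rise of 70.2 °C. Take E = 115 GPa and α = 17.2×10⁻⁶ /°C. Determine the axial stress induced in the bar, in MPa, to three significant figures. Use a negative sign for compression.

-139 MPa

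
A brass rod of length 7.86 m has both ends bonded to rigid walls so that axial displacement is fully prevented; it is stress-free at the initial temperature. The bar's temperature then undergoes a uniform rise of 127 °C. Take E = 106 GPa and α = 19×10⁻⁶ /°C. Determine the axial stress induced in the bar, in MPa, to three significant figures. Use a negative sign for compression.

Free thermal expansion αLΔT = 19e-6 · 7860 · 127 = 18.97 mm.
The walls impose strain ε = −(18.97)/7860 = -2.4130e-03; σ = Eε = 106000 · -2.4130e-03 = -255.8 MPa.

-256 MPa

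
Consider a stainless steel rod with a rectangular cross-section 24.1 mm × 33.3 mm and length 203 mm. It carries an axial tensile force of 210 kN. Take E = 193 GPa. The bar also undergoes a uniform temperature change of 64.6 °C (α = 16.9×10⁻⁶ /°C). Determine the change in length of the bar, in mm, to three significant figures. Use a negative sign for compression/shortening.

0.497 mm

A = 802.5 mm².
δ_mech = NL/(AE) = 210000·203/(802.5·193000) = 0.2752 mm.
δ_thermal = αLΔT = 16.9e-6·203·64.6 = 0.2216 mm.
δ = δ_mech + δ_thermal = 0.4969 mm.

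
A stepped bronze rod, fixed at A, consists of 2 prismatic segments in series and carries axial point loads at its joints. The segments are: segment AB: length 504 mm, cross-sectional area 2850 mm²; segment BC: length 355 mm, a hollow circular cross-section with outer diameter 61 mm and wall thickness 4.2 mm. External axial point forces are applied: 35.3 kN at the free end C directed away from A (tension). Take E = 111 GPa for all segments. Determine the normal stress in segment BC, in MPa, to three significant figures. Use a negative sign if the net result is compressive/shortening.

Internal axial forces (sectioning from the free end, tension +): N_BC = 35.3 kN, N_AB = 35.3 kN.
A_BC = 749.5 mm².
σ_BC = N_BC/A_BC = 35300/749.5 = 47.1 MPa.

47.1 MPa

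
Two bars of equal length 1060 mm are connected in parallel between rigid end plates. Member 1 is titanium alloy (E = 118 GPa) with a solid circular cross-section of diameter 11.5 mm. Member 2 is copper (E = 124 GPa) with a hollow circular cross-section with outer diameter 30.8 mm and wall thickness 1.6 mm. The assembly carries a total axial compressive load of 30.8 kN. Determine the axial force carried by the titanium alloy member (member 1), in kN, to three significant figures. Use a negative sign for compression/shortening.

-12.4 kN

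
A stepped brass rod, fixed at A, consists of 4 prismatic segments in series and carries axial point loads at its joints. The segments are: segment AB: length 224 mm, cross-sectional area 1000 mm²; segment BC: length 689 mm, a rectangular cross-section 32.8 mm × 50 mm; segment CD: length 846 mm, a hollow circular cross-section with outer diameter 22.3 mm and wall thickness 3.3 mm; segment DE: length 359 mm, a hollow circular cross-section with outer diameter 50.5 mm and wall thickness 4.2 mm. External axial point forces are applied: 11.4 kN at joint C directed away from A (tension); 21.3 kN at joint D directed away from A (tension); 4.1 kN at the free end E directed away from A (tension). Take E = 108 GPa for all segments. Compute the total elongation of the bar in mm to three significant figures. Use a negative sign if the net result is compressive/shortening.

Internal axial forces (sectioning from the free end, tension +): N_DE = 4.1 kN, N_CD = 25.4 kN, N_BC = 36.8 kN, N_AB = 36.8 kN.
A_BC = 1640 mm².
A_CD = 197 mm².
A_DE = 610.9 mm².
δ_AB = 36800·224/(1000·108000) = 0.07633 mm
δ_BC = 36800·689/(1640·108000) = 0.1432 mm
δ_CD = 25400·846/(197·108000) = 1.01 mm
δ_DE = 4100·359/(610.9·108000) = 0.02231 mm
δ = Σδ_i = 1.252 mm.

1.25 mm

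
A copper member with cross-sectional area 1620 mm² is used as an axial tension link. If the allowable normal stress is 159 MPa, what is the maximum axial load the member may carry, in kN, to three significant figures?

P_max = σ_allow · A = 159 · 1620 = 257600 N = 257.6 kN.

258 kN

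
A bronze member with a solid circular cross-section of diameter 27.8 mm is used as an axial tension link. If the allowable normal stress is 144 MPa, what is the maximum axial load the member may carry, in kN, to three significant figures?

87.4 kN

A = 607 mm².
P_max = σ_allow · A = 144 · 607 = 87410 N = 87.41 kN.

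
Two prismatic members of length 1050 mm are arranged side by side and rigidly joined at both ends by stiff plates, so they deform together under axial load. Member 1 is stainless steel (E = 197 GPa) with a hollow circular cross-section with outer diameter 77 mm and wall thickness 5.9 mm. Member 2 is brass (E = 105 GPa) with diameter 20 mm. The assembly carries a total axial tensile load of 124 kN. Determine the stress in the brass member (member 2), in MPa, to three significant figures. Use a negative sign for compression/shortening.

44.5 MPa

A_1 = 1318 mm².
A_2 = 314.2 mm².
Equal strain + equilibrium ⇒ each member carries load in proportion to AE: A₁E₁ = 259600000 N, A₂E₂ = 32990000 N, ΣAE = 292600000 N.
σ₂ = P·E₂/ΣAE = 124000·105000/292600000 = 44.5 MPa.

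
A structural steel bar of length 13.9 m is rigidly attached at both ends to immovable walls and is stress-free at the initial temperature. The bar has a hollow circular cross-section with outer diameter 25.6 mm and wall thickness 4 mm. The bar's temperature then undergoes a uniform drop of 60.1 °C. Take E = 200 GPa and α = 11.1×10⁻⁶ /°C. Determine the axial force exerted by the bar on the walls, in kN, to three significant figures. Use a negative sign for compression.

Free thermal expansion αLΔT = 11.1e-6 · 13900 · -60.1 = -9.273 mm.
The walls impose strain ε = −(-9.273)/13900 = 6.6711e-04; σ = Eε = 200000 · 6.6711e-04 = 133.4 MPa.
Wall reaction R = σ·A = 133.4·271.4 = 36220 N = 36.22 kN.

36.2 kN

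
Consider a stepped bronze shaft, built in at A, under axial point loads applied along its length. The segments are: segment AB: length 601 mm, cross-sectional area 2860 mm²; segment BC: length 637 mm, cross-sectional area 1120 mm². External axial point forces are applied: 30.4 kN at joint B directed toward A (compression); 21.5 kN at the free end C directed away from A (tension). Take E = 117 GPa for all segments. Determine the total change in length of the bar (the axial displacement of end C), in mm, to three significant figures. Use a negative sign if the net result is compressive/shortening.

0.0885 mm

Internal axial forces (sectioning from the free end, tension +): N_BC = 21.5 kN, N_AB = -8.9 kN.
δ_AB = -8900·601/(2860·117000) = -0.01598 mm
δ_BC = 21500·637/(1120·117000) = 0.1045 mm
δ = Σδ_i = 0.08853 mm.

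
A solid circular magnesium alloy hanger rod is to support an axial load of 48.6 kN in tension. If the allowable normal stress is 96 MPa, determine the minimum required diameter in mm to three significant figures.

25.4 mm

Required area A ≥ P/σ_allow = 48600/96 = 506.2 mm².
For a solid circular section, d ≥ √(4A/π) = 25.39 mm.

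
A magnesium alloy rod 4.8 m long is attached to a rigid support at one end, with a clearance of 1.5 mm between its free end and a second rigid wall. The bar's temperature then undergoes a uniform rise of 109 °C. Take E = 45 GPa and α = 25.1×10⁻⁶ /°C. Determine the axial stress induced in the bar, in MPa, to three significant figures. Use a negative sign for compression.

-109 MPa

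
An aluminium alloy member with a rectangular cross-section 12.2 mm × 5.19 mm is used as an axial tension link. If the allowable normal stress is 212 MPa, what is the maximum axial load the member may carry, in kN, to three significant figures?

13.4 kN

A = 63.32 mm².
P_max = σ_allow · A = 212 · 63.32 = 13420 N = 13.42 kN.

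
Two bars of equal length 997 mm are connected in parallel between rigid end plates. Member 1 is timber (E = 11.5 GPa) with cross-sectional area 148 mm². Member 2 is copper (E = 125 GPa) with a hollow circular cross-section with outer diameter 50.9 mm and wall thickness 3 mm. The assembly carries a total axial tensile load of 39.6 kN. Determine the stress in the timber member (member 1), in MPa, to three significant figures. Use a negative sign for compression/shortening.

7.83 MPa

A_2 = 451.4 mm².
Equal strain + equilibrium ⇒ each member carries load in proportion to AE: A₁E₁ = 1702000 N, A₂E₂ = 56430000 N, ΣAE = 58130000 N.
σ₁ = P·E₁/ΣAE = 39600·11500/58130000 = 7.834 MPa.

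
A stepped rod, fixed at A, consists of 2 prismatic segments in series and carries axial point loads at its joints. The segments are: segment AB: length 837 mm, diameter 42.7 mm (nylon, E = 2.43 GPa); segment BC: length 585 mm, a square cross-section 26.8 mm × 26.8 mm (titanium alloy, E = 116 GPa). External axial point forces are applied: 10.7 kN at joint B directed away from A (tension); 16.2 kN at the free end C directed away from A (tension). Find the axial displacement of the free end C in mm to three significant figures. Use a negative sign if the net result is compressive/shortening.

6.58 mm

Internal axial forces (sectioning from the free end, tension +): N_BC = 16.2 kN, N_AB = 26.9 kN.
A_AB = 1432 mm².
A_BC = 718.2 mm².
δ_AB = 26900·837/(1432·2430) = 6.47 mm
δ_BC = 16200·585/(718.2·116000) = 0.1137 mm
δ = Σδ_i = 6.584 mm.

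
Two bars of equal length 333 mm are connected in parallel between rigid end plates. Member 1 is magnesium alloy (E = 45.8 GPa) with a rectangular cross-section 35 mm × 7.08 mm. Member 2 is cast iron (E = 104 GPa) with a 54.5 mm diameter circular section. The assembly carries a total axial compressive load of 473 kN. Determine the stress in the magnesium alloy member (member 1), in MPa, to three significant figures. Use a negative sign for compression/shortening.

-85.3 MPa

A_1 = 247.8 mm².
A_2 = 2333 mm².
Equal strain + equilibrium ⇒ each member carries load in proportion to AE: A₁E₁ = 11350000 N, A₂E₂ = 242600000 N, ΣAE = 254000000 N.
σ₁ = P·E₁/ΣAE = -473000·45800/254000000 = -85.3 MPa.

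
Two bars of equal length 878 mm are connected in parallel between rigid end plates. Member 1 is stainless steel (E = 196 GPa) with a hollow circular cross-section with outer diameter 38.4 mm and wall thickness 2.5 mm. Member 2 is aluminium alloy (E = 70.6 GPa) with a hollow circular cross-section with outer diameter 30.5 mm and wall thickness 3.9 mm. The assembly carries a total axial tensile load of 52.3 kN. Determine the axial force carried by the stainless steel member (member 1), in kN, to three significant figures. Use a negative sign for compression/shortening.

A_1 = 282 mm².
A_2 = 325.9 mm².
Equal strain + equilibrium ⇒ each member carries load in proportion to AE: A₁E₁ = 55260000 N, A₂E₂ = 23010000 N, ΣAE = 78270000 N.
F₁ = P·A₁E₁/ΣAE = 52300·55260000/78270000 = 36930 N.

36.9 kN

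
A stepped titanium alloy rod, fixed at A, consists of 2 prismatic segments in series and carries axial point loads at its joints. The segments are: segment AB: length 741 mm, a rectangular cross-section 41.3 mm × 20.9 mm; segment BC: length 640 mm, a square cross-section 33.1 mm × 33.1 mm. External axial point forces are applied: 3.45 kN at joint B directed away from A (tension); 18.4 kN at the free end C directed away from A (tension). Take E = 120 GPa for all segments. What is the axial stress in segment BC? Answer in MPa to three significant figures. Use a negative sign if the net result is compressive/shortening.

Internal axial forces (sectioning from the free end, tension +): N_BC = 18.4 kN, N_AB = 21.85 kN.
A_BC = 1096 mm².
σ_BC = N_BC/A_BC = 18400/1096 = 16.79 MPa.

16.8 MPa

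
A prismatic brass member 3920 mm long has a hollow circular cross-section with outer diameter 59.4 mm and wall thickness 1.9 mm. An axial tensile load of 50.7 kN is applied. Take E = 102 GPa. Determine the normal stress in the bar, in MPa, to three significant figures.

A = 343.2 mm².
σ = N/A = 50700/343.2 = 147.7 MPa.

148 MPa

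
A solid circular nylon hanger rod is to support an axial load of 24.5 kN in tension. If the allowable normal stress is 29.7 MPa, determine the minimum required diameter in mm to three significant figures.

32.4 mm

Required area A ≥ P/σ_allow = 24500/29.7 = 824.9 mm².
For a solid circular section, d ≥ √(4A/π) = 32.41 mm.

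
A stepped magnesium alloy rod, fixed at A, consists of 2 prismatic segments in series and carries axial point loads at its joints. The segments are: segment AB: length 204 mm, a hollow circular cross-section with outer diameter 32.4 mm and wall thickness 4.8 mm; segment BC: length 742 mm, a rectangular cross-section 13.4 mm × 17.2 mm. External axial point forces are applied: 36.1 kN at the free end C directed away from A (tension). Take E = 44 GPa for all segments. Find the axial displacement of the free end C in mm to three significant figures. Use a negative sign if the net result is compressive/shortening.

3.04 mm

Internal axial forces (sectioning from the free end, tension +): N_BC = 36.1 kN, N_AB = 36.1 kN.
A_AB = 416.2 mm².
A_BC = 230.5 mm².
δ_AB = 36100·204/(416.2·44000) = 0.4021 mm
δ_BC = 36100·742/(230.5·44000) = 2.641 mm
δ = Σδ_i = 3.043 mm.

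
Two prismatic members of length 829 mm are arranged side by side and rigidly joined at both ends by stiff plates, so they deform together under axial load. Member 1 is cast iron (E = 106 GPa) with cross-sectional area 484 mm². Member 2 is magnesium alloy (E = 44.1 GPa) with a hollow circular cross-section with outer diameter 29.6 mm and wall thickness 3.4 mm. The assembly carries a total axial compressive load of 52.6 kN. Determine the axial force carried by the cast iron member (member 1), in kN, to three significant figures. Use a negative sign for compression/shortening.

A_2 = 279.9 mm².
Equal strain + equilibrium ⇒ each member carries load in proportion to AE: A₁E₁ = 51300000 N, A₂E₂ = 12340000 N, ΣAE = 63650000 N.
F₁ = P·A₁E₁/ΣAE = -52600·51300000/63650000 = -42400 N.

-42.4 kN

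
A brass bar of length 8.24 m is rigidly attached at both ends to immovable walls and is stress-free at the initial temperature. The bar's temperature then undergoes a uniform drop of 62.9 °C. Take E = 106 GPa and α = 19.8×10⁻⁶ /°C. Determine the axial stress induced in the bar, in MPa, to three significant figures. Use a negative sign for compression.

132 MPa

Free thermal expansion αLΔT = 19.8e-6 · 8240 · -62.9 = -10.26 mm.
The walls impose strain ε = −(-10.26)/8240 = 1.2454e-03; σ = Eε = 106000 · 1.2454e-03 = 132 MPa.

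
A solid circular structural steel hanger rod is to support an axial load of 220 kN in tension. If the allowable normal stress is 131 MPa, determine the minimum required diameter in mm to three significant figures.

46.2 mm

Required area A ≥ P/σ_allow = 220000/131 = 1679 mm².
For a solid circular section, d ≥ √(4A/π) = 46.24 mm.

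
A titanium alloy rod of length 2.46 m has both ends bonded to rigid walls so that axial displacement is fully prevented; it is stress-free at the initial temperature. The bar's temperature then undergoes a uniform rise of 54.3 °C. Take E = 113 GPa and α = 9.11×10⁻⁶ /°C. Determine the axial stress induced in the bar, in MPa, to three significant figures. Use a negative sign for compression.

-55.9 MPa

Free thermal expansion αLΔT = 9.11e-6 · 2460 · 54.3 = 1.217 mm.
The walls impose strain ε = −(1.217)/2460 = -4.9467e-04; σ = Eε = 113000 · -4.9467e-04 = -55.9 MPa.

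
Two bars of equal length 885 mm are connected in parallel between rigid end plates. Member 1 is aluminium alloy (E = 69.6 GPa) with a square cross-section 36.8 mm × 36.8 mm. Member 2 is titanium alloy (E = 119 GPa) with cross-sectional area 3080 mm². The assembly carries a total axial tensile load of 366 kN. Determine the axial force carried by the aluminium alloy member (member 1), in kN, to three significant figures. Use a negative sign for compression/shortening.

74.9 kN

A_1 = 1354 mm².
Equal strain + equilibrium ⇒ each member carries load in proportion to AE: A₁E₁ = 94260000 N, A₂E₂ = 366500000 N, ΣAE = 460800000 N.
F₁ = P·A₁E₁/ΣAE = 366000·94260000/460800000 = 74870 N.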